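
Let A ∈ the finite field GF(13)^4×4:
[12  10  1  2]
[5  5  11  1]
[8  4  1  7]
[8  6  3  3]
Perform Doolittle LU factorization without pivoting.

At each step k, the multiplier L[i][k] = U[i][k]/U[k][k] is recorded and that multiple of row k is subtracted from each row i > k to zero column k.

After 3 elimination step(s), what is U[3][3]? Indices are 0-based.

[col 0] pivot 12
  R1 -= 8*R0 → (0, 3, 3, 11)  (L[1][0] := 8)
  R2 -= 5*R0 → (0, 6, 9, 10)  (L[2][0] := 5)
  R3 -= 5*R0 → (0, 8, 11, 6)  (L[3][0] := 5)
[col 1] pivot 3
  R2 -= 2*R1 → (0, 0, 3, 1)  (L[2][1] := 2)
  R3 -= 7*R1 → (0, 0, 3, 7)  (L[3][1] := 7)
[col 2] pivot 3
  R3 -= 1*R2 → (0, 0, 0, 6)  (L[3][2] := 1)

U[3][3] = 6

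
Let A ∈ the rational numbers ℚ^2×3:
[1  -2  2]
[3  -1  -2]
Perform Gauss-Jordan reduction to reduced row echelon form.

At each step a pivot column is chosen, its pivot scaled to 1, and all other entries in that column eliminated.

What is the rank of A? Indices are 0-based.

rank = 2

[1] R0 /= 1  ⇒  (1, -2, 2)
     R1 -= 3·R0  ⇒  (0, 5, -8)
[2] R1 /= 5  ⇒  (0, 1, -8/5)
     R0 -= -2·R1  ⇒  (1, 0, -6/5)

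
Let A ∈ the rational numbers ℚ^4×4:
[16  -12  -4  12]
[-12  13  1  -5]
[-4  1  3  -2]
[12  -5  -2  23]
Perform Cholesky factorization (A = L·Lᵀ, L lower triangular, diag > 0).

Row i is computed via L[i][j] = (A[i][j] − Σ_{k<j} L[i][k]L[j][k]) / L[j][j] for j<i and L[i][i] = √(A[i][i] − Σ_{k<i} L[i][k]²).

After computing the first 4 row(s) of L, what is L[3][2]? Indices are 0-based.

Step 1: L[0][0] = √(16) = 4.
  L[1][0] = (-12) / L[0][0] = -3.
Step 2: L[1][1] = √(4) = 2.
  L[2][0] = (-4) / L[0][0] = -1.
  L[2][1] = (-2) / L[1][1] = -1.
Step 3: L[2][2] = √(1) = 1.
  L[3][0] = (12) / L[0][0] = 3.
  L[3][1] = (4) / L[1][1] = 2.
  L[3][2] = (3) / L[2][2] = 3.
Step 4: L[3][3] = √(1) = 1.

L[3][2] = 3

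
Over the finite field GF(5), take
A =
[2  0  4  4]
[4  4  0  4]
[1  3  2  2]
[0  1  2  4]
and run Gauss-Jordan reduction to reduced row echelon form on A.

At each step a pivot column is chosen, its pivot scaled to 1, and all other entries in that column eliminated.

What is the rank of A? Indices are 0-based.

step 1: normalize row 0 (÷2) = (1, 0, 2, 2)
  row 1: subtract 4×row0 = (0, 4, 2, 1)
  row 2: subtract 1×row0 = (0, 3, 0, 0)
step 2: normalize row 1 (÷4) = (0, 1, 3, 4)
  row 2: subtract 3×row1 = (0, 0, 1, 3)
  row 3: subtract 1×row1 = (0, 0, 4, 0)
step 3: normalize row 2 (÷1) = (0, 0, 1, 3)
  row 0: subtract 2×row2 = (1, 0, 0, 1)
  row 1: subtract 3×row2 = (0, 1, 0, 0)
  row 3: subtract 4×row2 = (0, 0, 0, 3)
step 4: normalize row 3 (÷3) = (0, 0, 0, 1)
  row 0: subtract 1×row3 = (1, 0, 0, 0)
  row 2: subtract 3×row3 = (0, 0, 1, 0)

rank = 4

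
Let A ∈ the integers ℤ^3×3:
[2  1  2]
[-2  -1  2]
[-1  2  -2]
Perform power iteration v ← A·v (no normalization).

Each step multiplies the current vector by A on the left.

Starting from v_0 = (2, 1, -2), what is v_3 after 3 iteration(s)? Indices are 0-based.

v_0 = (2, 1, -2).
v_1 = A·v_0 = (1, -9, 4).
v_2 = A·v_1 = (1, 15, -27).
v_3 = A·v_2 = (-37, -71, 83).

v_3 = (-37, -71, 83)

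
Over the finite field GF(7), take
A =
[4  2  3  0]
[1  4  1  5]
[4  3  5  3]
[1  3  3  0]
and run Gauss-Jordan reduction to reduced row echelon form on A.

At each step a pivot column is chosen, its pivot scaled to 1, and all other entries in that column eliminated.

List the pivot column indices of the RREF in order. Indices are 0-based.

pivot columns: 0, 1, 2, 3

pivot(0,0)=4: scale R0 → (1, 4, 6, 0)
  clear (1,0): R1 −= (1)R0 → (0, 0, 2, 5)
  clear (2,0): R2 −= (4)R0 → (0, 1, 2, 3)
  clear (3,0): R3 −= (1)R0 → (0, 6, 4, 0)
pivot(1,1): swap R1↔R2
pivot(1,1)=1: scale R1 → (0, 1, 2, 3)
  clear (0,1): R0 −= (4)R1 → (1, 0, 5, 2)
  clear (3,1): R3 −= (6)R1 → (0, 0, 6, 3)
pivot(2,2)=2: scale R2 → (0, 0, 1, 6)
  clear (0,2): R0 −= (5)R2 → (1, 0, 0, 0)
  clear (1,2): R1 −= (2)R2 → (0, 1, 0, 5)
  clear (3,2): R3 −= (6)R2 → (0, 0, 0, 2)
pivot(3,3)=2: scale R3 → (0, 0, 0, 1)
  clear (1,3): R1 −= (5)R3 → (0, 1, 0, 0)
  clear (2,3): R2 −= (6)R3 → (0, 0, 1, 0)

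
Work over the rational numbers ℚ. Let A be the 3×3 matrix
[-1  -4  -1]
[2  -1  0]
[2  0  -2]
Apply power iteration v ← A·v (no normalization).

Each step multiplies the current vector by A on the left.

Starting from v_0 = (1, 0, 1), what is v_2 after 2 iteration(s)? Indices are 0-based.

v_0 = (1, 0, 1).
v_1 = A·v_0 = (-2, 2, 0).
v_2 = A·v_1 = (-6, -6, -4).

v_2 = (-6, -6, -4)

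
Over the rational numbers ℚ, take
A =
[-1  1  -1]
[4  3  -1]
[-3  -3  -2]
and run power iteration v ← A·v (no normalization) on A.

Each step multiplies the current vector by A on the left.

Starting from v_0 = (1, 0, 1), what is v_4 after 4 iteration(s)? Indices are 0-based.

v_0 = (1, 0, 1).
v_1 = A·v_0 = (-2, 3, -5).
v_2 = A·v_1 = (10, 6, 7).
v_3 = A·v_2 = (-11, 51, -62).
v_4 = A·v_3 = (124, 171, 4).

v_4 = (124, 171, 4)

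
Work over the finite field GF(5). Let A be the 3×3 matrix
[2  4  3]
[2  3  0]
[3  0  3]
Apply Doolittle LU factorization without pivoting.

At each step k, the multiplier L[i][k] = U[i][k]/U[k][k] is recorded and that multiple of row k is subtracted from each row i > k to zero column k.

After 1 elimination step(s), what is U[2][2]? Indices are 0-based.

k=0: U[0][0]=2
  eliminate (1,0): mult=1, new row 1: (0, 4, 2); set L[1][0]=1
  eliminate (2,0): mult=4, new row 2: (0, 4, 1); set L[2][0]=4

U[2][2] = 1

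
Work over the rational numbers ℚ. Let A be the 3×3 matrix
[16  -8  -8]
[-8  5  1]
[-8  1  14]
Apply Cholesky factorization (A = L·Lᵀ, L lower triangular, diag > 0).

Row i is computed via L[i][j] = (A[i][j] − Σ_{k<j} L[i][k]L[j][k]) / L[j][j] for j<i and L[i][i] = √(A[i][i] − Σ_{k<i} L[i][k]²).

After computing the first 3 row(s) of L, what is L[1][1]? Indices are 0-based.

Step 1: L[0][0] = √(16) = 4.
  L[1][0] = (-8) / L[0][0] = -2.
Step 2: L[1][1] = √(1) = 1.
  L[2][0] = (-8) / L[0][0] = -2.
  L[2][1] = (-3) / L[1][1] = -3.
Step 3: L[2][2] = √(1) = 1.

L[1][1] = 1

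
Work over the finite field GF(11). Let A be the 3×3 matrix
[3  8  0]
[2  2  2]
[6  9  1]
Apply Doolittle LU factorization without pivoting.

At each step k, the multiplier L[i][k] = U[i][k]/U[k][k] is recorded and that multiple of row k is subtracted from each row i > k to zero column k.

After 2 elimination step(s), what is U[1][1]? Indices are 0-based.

U[1][1] = 4

Step 1: pivot at (0,0) is 3.
  row1 ← row1 − (8)·row0  ⇒  L[1][0]=8, U row1=(0, 4, 2)
  row2 ← row2 − (2)·row0  ⇒  L[2][0]=2, U row2=(0, 4, 1)
Step 2: pivot at (1,1) is 4.
  row2 ← row2 − (1)·row1  ⇒  L[2][1]=1, U row2=(0, 0, 10)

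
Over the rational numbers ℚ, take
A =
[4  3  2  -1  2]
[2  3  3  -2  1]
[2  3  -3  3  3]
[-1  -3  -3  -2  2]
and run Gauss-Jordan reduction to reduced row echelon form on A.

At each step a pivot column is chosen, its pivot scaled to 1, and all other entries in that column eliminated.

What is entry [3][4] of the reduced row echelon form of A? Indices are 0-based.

[1] R0 /= 4  ⇒  (1, 3/4, 1/2, -1/4, 1/2)
     R1 -= 2·R0  ⇒  (0, 3/2, 2, -3/2, 0)
     R2 -= 2·R0  ⇒  (0, 3/2, -4, 7/2, 2)
     R3 -= -1·R0  ⇒  (0, -9/4, -5/2, -9/4, 5/2)
[2] R1 /= 3/2  ⇒  (0, 1, 4/3, -1, 0)
     R0 -= 3/4·R1  ⇒  (1, 0, -1/2, 1/2, 1/2)
     R2 -= 3/2·R1  ⇒  (0, 0, -6, 5, 2)
     R3 -= -9/4·R1  ⇒  (0, 0, 1/2, -9/2, 5/2)
[3] R2 /= -6  ⇒  (0, 0, 1, -5/6, -1/3)
     R0 -= -1/2·R2  ⇒  (1, 0, 0, 1/12, 1/3)
     R1 -= 4/3·R2  ⇒  (0, 1, 0, 1/9, 4/9)
     R3 -= 1/2·R2  ⇒  (0, 0, 0, -49/12, 8/3)
[4] R3 /= -49/12  ⇒  (0, 0, 0, 1, -32/49)
     R0 -= 1/12·R3  ⇒  (1, 0, 0, 0, 19/49)
     R1 -= 1/9·R3  ⇒  (0, 1, 0, 0, 76/147)
     R2 -= -5/6·R3  ⇒  (0, 0, 1, 0, -43/49)

M[3][4] = -32/49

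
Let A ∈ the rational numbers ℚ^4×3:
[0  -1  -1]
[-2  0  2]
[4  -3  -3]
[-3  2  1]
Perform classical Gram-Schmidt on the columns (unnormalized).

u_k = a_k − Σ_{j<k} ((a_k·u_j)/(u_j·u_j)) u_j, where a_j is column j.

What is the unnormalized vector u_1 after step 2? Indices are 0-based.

Step 1: u_0 = a_0 = (0, -2, 4, -3).
Step 2: u_1 = a_1 − (-18/29)·u_0 = (-1, -36/29, -15/29, 4/29).

u_1 = (-1, -36/29, -15/29, 4/29)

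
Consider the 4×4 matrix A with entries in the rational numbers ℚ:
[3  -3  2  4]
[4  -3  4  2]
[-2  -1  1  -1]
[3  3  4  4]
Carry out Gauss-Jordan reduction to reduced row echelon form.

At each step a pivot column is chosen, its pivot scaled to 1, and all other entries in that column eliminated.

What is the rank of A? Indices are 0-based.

rank = 4

step 1: normalize row 0 (÷3) = (1, -1, 2/3, 4/3)
  row 1: subtract 4×row0 = (0, 1, 4/3, -10/3)
  row 2: subtract -2×row0 = (0, -3, 7/3, 5/3)
  row 3: subtract 3×row0 = (0, 6, 2, 0)
step 2: normalize row 1 (÷1) = (0, 1, 4/3, -10/3)
  row 0: subtract -1×row1 = (1, 0, 2, -2)
  row 2: subtract -3×row1 = (0, 0, 19/3, -25/3)
  row 3: subtract 6×row1 = (0, 0, -6, 20)
step 3: normalize row 2 (÷19/3) = (0, 0, 1, -25/19)
  row 0: subtract 2×row2 = (1, 0, 0, 12/19)
  row 1: subtract 4/3×row2 = (0, 1, 0, -30/19)
  row 3: subtract -6×row2 = (0, 0, 0, 230/19)
step 4: normalize row 3 (÷230/19) = (0, 0, 0, 1)
  row 0: subtract 12/19×row3 = (1, 0, 0, 0)
  row 1: subtract -30/19×row3 = (0, 1, 0, 0)
  row 2: subtract -25/19×row3 = (0, 0, 1, 0)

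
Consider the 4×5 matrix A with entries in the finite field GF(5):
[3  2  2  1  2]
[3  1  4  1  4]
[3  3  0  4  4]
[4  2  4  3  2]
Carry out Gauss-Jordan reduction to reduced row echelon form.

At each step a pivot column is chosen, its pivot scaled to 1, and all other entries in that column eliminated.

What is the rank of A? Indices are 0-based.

pivot(0,0)=3: scale R0 → (1, 4, 4, 2, 4)
  clear (1,0): R1 −= (3)R0 → (0, 4, 2, 0, 2)
  clear (2,0): R2 −= (3)R0 → (0, 1, 3, 3, 2)
  clear (3,0): R3 −= (4)R0 → (0, 1, 3, 0, 1)
pivot(1,1)=4: scale R1 → (0, 1, 3, 0, 3)
  clear (0,1): R0 −= (4)R1 → (1, 0, 2, 2, 2)
  clear (2,1): R2 −= (1)R1 → (0, 0, 0, 3, 4)
  clear (3,1): R3 −= (1)R1 → (0, 0, 0, 0, 3)
col 2: no nonzero at/below row 2; advance.
pivot(2,3)=3: scale R2 → (0, 0, 0, 1, 3)
  clear (0,3): R0 −= (2)R2 → (1, 0, 2, 0, 1)
pivot(3,4)=3: scale R3 → (0, 0, 0, 0, 1)
  clear (0,4): R0 −= (1)R3 → (1, 0, 2, 0, 0)
  clear (1,4): R1 −= (3)R3 → (0, 1, 3, 0, 0)
  clear (2,4): R2 −= (3)R3 → (0, 0, 0, 1, 0)

rank = 4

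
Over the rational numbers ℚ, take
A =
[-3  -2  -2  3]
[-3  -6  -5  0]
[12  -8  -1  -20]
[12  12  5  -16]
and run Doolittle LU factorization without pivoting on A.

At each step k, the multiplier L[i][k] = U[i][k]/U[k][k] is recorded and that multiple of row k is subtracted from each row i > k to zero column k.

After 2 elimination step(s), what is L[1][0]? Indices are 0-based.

L[1][0] = 1

k=0: U[0][0]=-3
  eliminate (1,0): mult=1, new row 1: (0, -4, -3, -3); set L[1][0]=1
  eliminate (2,0): mult=-4, new row 2: (0, -16, -9, -8); set L[2][0]=-4
  eliminate (3,0): mult=-4, new row 3: (0, 4, -3, -4); set L[3][0]=-4
k=1: U[1][1]=-4
  eliminate (2,1): mult=4, new row 2: (0, 0, 3, 4); set L[2][1]=4
  eliminate (3,1): mult=-1, new row 3: (0, 0, -6, -7); set L[3][1]=-1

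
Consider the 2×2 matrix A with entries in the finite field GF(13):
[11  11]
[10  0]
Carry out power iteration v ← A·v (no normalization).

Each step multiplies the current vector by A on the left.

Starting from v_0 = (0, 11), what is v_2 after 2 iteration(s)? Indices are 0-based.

v_0 = (0, 11).
v_1 = A·v_0 = (4, 0).
v_2 = A·v_1 = (5, 1).

v_2 = (5, 1)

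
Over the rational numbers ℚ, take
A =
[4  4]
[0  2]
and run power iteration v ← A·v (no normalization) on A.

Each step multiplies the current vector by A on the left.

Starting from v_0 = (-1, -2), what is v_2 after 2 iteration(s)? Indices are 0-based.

v_2 = (-64, -8)

v_0 = (-1, -2).
v_1 = A·v_0 = (-12, -4).
v_2 = A·v_1 = (-64, -8).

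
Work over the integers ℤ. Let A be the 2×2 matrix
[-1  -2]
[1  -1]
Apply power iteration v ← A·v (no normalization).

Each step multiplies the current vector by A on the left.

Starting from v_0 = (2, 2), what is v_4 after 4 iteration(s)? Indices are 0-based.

v_0 = (2, 2).
v_1 = A·v_0 = (-6, 0).
v_2 = A·v_1 = (6, -6).
v_3 = A·v_2 = (6, 12).
v_4 = A·v_3 = (-30, -6).

v_4 = (-30, -6)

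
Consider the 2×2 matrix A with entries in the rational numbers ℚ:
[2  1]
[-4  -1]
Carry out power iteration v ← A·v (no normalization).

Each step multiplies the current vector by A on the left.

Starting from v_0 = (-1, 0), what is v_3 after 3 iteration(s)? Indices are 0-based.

v_3 = (4, -4)

v_0 = (-1, 0).
v_1 = A·v_0 = (-2, 4).
v_2 = A·v_1 = (0, 4).
v_3 = A·v_2 = (4, -4).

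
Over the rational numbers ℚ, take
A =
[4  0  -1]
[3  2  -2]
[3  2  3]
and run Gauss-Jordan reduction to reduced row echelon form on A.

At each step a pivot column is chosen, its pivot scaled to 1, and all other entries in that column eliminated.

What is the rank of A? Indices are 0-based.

rank = 3

step 1: normalize row 0 (÷4) = (1, 0, -1/4)
  row 1: subtract 3×row0 = (0, 2, -5/4)
  row 2: subtract 3×row0 = (0, 2, 15/4)
step 2: normalize row 1 (÷2) = (0, 1, -5/8)
  row 2: subtract 2×row1 = (0, 0, 5)
step 3: normalize row 2 (÷5) = (0, 0, 1)
  row 0: subtract -1/4×row2 = (1, 0, 0)
  row 1: subtract -5/8×row2 = (0, 1, 0)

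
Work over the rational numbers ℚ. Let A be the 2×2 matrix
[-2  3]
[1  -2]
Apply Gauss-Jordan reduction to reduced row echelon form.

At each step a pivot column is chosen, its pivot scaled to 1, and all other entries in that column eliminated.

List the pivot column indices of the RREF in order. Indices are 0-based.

[1] R0 /= -2  ⇒  (1, -3/2)
     R1 -= 1·R0  ⇒  (0, -1/2)
[2] R1 /= -1/2  ⇒  (0, 1)
     R0 -= -3/2·R1  ⇒  (1, 0)

pivot columns: 0, 1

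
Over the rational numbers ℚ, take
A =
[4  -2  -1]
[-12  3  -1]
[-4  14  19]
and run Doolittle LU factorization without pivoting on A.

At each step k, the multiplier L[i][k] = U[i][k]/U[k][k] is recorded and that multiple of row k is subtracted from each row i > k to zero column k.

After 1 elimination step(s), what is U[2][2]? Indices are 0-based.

U[2][2] = 18

[col 0] pivot 4
  R1 -= -3*R0 → (0, -3, -4)  (L[1][0] := -3)
  R2 -= -1*R0 → (0, 12, 18)  (L[2][0] := -1)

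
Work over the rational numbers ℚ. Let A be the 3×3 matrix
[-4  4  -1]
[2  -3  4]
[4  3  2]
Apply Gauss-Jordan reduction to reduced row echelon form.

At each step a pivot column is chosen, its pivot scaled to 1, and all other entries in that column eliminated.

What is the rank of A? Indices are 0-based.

[1] R0 /= -4  ⇒  (1, -1, 1/4)
     R1 -= 2·R0  ⇒  (0, -1, 7/2)
     R2 -= 4·R0  ⇒  (0, 7, 1)
[2] R1 /= -1  ⇒  (0, 1, -7/2)
     R0 -= -1·R1  ⇒  (1, 0, -13/4)
     R2 -= 7·R1  ⇒  (0, 0, 51/2)
[3] R2 /= 51/2  ⇒  (0, 0, 1)
     R0 -= -13/4·R2  ⇒  (1, 0, 0)
     R1 -= -7/2·R2  ⇒  (0, 1, 0)

rank = 3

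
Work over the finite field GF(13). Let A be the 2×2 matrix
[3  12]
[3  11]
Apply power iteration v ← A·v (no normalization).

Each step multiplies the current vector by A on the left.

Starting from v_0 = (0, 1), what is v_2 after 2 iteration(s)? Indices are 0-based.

v_0 = (0, 1).
v_1 = A·v_0 = (12, 11).
v_2 = A·v_1 = (12, 1).

v_2 = (12, 1)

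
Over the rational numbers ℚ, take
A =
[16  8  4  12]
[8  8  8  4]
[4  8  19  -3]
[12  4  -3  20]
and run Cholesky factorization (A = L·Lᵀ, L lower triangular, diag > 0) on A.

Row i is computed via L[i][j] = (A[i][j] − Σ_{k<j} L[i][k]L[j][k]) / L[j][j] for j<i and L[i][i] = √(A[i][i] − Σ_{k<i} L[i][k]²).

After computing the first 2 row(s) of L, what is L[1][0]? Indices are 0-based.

Step 1: L[0][0] = √(16) = 4.
  L[1][0] = (8) / L[0][0] = 2.
Step 2: L[1][1] = √(4) = 2.

L[1][0] = 2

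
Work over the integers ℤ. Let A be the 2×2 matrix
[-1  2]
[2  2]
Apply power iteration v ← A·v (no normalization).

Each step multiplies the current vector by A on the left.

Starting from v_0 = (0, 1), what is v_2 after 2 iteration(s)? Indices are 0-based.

v_0 = (0, 1).
v_1 = A·v_0 = (2, 2).
v_2 = A·v_1 = (2, 8).

v_2 = (2, 8)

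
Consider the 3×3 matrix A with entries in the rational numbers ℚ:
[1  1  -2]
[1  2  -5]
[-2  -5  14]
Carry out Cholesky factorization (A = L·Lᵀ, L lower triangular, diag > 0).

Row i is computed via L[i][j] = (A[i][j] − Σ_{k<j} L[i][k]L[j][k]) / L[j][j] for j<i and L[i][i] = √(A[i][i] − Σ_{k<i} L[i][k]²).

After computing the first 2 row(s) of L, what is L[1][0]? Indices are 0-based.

Step 1: L[0][0] = √(1) = 1.
  L[1][0] = (1) / L[0][0] = 1.
Step 2: L[1][1] = √(1) = 1.

L[1][0] = 1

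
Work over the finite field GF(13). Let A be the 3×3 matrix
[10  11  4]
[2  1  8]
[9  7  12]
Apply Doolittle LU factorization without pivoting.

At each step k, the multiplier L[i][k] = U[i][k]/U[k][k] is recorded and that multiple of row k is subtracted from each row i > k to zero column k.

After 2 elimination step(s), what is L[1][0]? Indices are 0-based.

L[1][0] = 8

k=0: U[0][0]=10
  eliminate (1,0): mult=8, new row 1: (0, 4, 2); set L[1][0]=8
  eliminate (2,0): mult=10, new row 2: (0, 1, 11); set L[2][0]=10
k=1: U[1][1]=4
  eliminate (2,1): mult=10, new row 2: (0, 0, 4); set L[2][1]=10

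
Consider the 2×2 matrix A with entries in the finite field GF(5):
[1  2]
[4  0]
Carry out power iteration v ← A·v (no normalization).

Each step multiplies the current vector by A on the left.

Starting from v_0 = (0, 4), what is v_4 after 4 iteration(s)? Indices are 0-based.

v_4 = (1, 3)

v_0 = (0, 4).
v_1 = A·v_0 = (3, 0).
v_2 = A·v_1 = (3, 2).
v_3 = A·v_2 = (2, 2).
v_4 = A·v_3 = (1, 3).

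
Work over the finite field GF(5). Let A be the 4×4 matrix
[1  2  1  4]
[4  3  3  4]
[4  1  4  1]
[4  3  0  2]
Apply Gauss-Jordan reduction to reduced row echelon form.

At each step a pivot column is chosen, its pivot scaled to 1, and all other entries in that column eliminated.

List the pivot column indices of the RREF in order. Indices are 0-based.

pivot columns: 0, 1, 2, 3

step 1: normalize row 0 (÷1) = (1, 2, 1, 4)
  row 1: subtract 4×row0 = (0, 0, 4, 3)
  row 2: subtract 4×row0 = (0, 3, 0, 0)
  row 3: subtract 4×row0 = (0, 0, 1, 1)
step 2: exchange rows 1,2
step 2: normalize row 1 (÷3) = (0, 1, 0, 0)
  row 0: subtract 2×row1 = (1, 0, 1, 4)
step 3: normalize row 2 (÷4) = (0, 0, 1, 2)
  row 0: subtract 1×row2 = (1, 0, 0, 2)
  row 3: subtract 1×row2 = (0, 0, 0, 4)
step 4: normalize row 3 (÷4) = (0, 0, 0, 1)
  row 0: subtract 2×row3 = (1, 0, 0, 0)
  row 2: subtract 2×row3 = (0, 0, 1, 0)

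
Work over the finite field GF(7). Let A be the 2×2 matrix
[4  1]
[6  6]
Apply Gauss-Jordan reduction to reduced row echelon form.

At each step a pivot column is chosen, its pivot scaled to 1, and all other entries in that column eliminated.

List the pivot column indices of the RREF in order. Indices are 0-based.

pivot columns: 0, 1

pivot(0,0)=4: scale R0 → (1, 2)
  clear (1,0): R1 −= (6)R0 → (0, 1)
pivot(1,1)=1: scale R1 → (0, 1)
  clear (0,1): R0 −= (2)R1 → (1, 0)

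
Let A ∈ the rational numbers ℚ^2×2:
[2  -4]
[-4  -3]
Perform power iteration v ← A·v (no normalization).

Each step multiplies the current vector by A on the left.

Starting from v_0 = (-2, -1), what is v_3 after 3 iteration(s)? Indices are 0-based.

v_0 = (-2, -1).
v_1 = A·v_0 = (0, 11).
v_2 = A·v_1 = (-44, -33).
v_3 = A·v_2 = (44, 275).

v_3 = (44, 275)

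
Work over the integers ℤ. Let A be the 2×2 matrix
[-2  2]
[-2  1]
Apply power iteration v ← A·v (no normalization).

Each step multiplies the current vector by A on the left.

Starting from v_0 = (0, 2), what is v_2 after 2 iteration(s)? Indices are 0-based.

v_0 = (0, 2).
v_1 = A·v_0 = (4, 2).
v_2 = A·v_1 = (-4, -6).

v_2 = (-4, -6)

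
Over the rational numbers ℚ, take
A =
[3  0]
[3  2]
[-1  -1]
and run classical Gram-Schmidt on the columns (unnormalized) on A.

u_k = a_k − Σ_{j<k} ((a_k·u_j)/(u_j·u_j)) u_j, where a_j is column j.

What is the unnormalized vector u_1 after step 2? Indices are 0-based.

Step 1: u_0 = a_0 = (3, 3, -1).
Step 2: u_1 = a_1 − (7/19)·u_0 = (-21/19, 17/19, -12/19).

u_1 = (-21/19, 17/19, -12/19)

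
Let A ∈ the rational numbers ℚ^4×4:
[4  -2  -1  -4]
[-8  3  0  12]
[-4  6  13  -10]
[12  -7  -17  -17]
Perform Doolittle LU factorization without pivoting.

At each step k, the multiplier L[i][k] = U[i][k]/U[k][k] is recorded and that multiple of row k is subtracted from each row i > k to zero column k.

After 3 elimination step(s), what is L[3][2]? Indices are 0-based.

L[3][2] = -3

k=0: U[0][0]=4
  eliminate (1,0): mult=-2, new row 1: (0, -1, -2, 4); set L[1][0]=-2
  eliminate (2,0): mult=-1, new row 2: (0, 4, 12, -14); set L[2][0]=-1
  eliminate (3,0): mult=3, new row 3: (0, -1, -14, -5); set L[3][0]=3
k=1: U[1][1]=-1
  eliminate (2,1): mult=-4, new row 2: (0, 0, 4, 2); set L[2][1]=-4
  eliminate (3,1): mult=1, new row 3: (0, 0, -12, -9); set L[3][1]=1
k=2: U[2][2]=4
  eliminate (3,2): mult=-3, new row 3: (0, 0, 0, -3); set L[3][2]=-3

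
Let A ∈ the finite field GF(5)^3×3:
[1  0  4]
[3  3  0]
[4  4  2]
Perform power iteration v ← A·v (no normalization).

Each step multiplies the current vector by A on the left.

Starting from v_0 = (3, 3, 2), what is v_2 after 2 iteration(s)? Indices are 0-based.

v_0 = (3, 3, 2).
v_1 = A·v_0 = (1, 3, 3).
v_2 = A·v_1 = (3, 2, 2).

v_2 = (3, 2, 2)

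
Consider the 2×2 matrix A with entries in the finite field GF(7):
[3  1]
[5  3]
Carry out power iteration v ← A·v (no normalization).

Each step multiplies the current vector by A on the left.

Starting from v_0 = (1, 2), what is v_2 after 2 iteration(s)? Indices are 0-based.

v_0 = (1, 2).
v_1 = A·v_0 = (5, 4).
v_2 = A·v_1 = (5, 2).

v_2 = (5, 2)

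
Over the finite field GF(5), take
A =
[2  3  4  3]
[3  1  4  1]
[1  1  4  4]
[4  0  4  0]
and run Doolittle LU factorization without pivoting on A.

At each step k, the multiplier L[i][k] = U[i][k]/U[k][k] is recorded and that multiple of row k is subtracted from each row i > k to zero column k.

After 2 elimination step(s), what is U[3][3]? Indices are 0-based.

U[3][3] = 0

[col 0] pivot 2
  R1 -= 4*R0 → (0, 4, 3, 4)  (L[1][0] := 4)
  R2 -= 3*R0 → (0, 2, 2, 0)  (L[2][0] := 3)
  R3 -= 2*R0 → (0, 4, 1, 4)  (L[3][0] := 2)
[col 1] pivot 4
  R2 -= 3*R1 → (0, 0, 3, 3)  (L[2][1] := 3)
  R3 -= 1*R1 → (0, 0, 3, 0)  (L[3][1] := 1)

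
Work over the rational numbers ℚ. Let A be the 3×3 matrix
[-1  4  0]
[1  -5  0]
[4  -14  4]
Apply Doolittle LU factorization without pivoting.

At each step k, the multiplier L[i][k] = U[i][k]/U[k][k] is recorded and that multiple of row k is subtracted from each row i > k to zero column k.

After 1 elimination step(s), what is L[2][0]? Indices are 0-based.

Step 1: pivot at (0,0) is -1.
  row1 ← row1 − (-1)·row0  ⇒  L[1][0]=-1, U row1=(0, -1, 0)
  row2 ← row2 − (-4)·row0  ⇒  L[2][0]=-4, U row2=(0, 2, 4)

L[2][0] = -4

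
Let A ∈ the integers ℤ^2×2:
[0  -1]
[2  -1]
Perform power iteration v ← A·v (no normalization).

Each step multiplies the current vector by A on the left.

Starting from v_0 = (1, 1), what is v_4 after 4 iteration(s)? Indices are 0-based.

v_0 = (1, 1).
v_1 = A·v_0 = (-1, 1).
v_2 = A·v_1 = (-1, -3).
v_3 = A·v_2 = (3, 1).
v_4 = A·v_3 = (-1, 5).

v_4 = (-1, 5)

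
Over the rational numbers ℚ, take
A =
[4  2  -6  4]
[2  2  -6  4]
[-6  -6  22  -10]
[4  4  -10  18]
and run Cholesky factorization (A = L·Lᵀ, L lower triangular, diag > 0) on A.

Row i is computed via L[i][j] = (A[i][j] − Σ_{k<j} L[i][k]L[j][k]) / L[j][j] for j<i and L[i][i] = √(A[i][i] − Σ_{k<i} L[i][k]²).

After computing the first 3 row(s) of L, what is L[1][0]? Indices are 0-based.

L[1][0] = 1

Step 1: L[0][0] = √(4) = 2.
  L[1][0] = (2) / L[0][0] = 1.
Step 2: L[1][1] = √(1) = 1.
  L[2][0] = (-6) / L[0][0] = -3.
  L[2][1] = (-3) / L[1][1] = -3.
Step 3: L[2][2] = √(4) = 2.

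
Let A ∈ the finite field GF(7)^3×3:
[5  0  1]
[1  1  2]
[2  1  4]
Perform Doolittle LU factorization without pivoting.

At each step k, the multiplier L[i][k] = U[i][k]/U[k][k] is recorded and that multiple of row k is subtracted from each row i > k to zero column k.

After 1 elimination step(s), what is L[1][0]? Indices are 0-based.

[col 0] pivot 5
  R1 -= 3*R0 → (0, 1, 6)  (L[1][0] := 3)
  R2 -= 6*R0 → (0, 1, 5)  (L[2][0] := 6)

L[1][0] = 3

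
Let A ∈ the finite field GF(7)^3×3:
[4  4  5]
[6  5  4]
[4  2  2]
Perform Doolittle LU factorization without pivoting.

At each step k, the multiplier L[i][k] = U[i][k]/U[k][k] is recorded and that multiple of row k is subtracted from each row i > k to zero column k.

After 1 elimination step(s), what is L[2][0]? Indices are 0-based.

L[2][0] = 1

k=0: U[0][0]=4
  eliminate (1,0): mult=5, new row 1: (0, 6, 0); set L[1][0]=5
  eliminate (2,0): mult=1, new row 2: (0, 5, 4); set L[2][0]=1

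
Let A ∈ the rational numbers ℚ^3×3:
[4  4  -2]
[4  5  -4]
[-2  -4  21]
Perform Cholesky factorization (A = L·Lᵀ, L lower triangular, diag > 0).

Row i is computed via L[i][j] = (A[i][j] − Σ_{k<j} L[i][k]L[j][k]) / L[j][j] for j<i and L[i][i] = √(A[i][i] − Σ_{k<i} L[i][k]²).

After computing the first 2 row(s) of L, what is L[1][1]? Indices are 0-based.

L[1][1] = 1

Step 1: L[0][0] = √(4) = 2.
  L[1][0] = (4) / L[0][0] = 2.
Step 2: L[1][1] = √(1) = 1.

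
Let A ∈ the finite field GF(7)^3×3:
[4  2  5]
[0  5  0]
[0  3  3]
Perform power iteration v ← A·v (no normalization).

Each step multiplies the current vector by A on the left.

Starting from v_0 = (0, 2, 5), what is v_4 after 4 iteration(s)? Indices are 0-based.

v_0 = (0, 2, 5).
v_1 = A·v_0 = (1, 3, 0).
v_2 = A·v_1 = (3, 1, 2).
v_3 = A·v_2 = (3, 5, 2).
v_4 = A·v_3 = (4, 4, 0).

v_4 = (4, 4, 0)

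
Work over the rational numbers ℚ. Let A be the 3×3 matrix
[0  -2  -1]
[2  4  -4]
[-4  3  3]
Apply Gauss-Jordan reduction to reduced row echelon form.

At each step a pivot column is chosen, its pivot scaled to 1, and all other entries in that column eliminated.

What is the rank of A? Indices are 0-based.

rank = 3

[1] R0 <-> R1
[1] R0 /= 2  ⇒  (1, 2, -2)
     R2 -= -4·R0  ⇒  (0, 11, -5)
[2] R1 /= -2  ⇒  (0, 1, 1/2)
     R0 -= 2·R1  ⇒  (1, 0, -3)
     R2 -= 11·R1  ⇒  (0, 0, -21/2)
[3] R2 /= -21/2  ⇒  (0, 0, 1)
     R0 -= -3·R2  ⇒  (1, 0, 0)
     R1 -= 1/2·R2  ⇒  (0, 1, 0)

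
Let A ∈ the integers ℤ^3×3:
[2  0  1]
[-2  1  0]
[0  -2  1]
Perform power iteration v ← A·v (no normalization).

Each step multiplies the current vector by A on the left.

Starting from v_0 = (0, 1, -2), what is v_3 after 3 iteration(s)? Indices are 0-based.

v_0 = (0, 1, -2).
v_1 = A·v_0 = (-2, 1, -4).
v_2 = A·v_1 = (-8, 5, -6).
v_3 = A·v_2 = (-22, 21, -16).

v_3 = (-22, 21, -16)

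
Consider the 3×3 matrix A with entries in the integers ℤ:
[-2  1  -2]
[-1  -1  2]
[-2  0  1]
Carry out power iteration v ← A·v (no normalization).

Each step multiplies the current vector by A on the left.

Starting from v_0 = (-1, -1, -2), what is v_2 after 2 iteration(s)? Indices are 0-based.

v_0 = (-1, -1, -2).
v_1 = A·v_0 = (5, -2, 0).
v_2 = A·v_1 = (-12, -3, -10).

v_2 = (-12, -3, -10)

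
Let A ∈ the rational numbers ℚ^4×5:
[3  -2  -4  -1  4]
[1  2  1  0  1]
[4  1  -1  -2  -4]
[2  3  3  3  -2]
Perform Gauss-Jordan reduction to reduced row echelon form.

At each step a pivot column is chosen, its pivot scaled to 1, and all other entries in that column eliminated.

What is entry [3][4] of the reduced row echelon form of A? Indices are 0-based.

pivot(0,0)=3: scale R0 → (1, -2/3, -4/3, -1/3, 4/3)
  clear (1,0): R1 −= (1)R0 → (0, 8/3, 7/3, 1/3, -1/3)
  clear (2,0): R2 −= (4)R0 → (0, 11/3, 13/3, -2/3, -28/3)
  clear (3,0): R3 −= (2)R0 → (0, 13/3, 17/3, 11/3, -14/3)
pivot(1,1)=8/3: scale R1 → (0, 1, 7/8, 1/8, -1/8)
  clear (0,1): R0 −= (-2/3)R1 → (1, 0, -3/4, -1/4, 5/4)
  clear (2,1): R2 −= (11/3)R1 → (0, 0, 9/8, -9/8, -71/8)
  clear (3,1): R3 −= (13/3)R1 → (0, 0, 15/8, 25/8, -33/8)
pivot(2,2)=9/8: scale R2 → (0, 0, 1, -1, -71/9)
  clear (0,2): R0 −= (-3/4)R2 → (1, 0, 0, -1, -14/3)
  clear (1,2): R1 −= (7/8)R2 → (0, 1, 0, 1, 61/9)
  clear (3,2): R3 −= (15/8)R2 → (0, 0, 0, 5, 32/3)
pivot(3,3)=5: scale R3 → (0, 0, 0, 1, 32/15)
  clear (0,3): R0 −= (-1)R3 → (1, 0, 0, 0, -38/15)
  clear (1,3): R1 −= (1)R3 → (0, 1, 0, 0, 209/45)
  clear (2,3): R2 −= (-1)R3 → (0, 0, 1, 0, -259/45)

M[3][4] = 32/15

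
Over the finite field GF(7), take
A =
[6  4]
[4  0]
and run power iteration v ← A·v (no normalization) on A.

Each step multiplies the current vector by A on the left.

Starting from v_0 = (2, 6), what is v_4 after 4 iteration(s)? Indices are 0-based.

v_0 = (2, 6).
v_1 = A·v_0 = (1, 1).
v_2 = A·v_1 = (3, 4).
v_3 = A·v_2 = (6, 5).
v_4 = A·v_3 = (0, 3).

v_4 = (0, 3)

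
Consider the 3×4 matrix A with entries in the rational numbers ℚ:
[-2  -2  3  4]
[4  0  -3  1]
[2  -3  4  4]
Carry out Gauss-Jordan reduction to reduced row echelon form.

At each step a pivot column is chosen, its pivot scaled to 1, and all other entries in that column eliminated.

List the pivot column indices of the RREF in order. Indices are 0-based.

pivot columns: 0, 1, 2

[1] R0 /= -2  ⇒  (1, 1, -3/2, -2)
     R1 -= 4·R0  ⇒  (0, -4, 3, 9)
     R2 -= 2·R0  ⇒  (0, -5, 7, 8)
[2] R1 /= -4  ⇒  (0, 1, -3/4, -9/4)
     R0 -= 1·R1  ⇒  (1, 0, -3/4, 1/4)
     R2 -= -5·R1  ⇒  (0, 0, 13/4, -13/4)
[3] R2 /= 13/4  ⇒  (0, 0, 1, -1)
     R0 -= -3/4·R2  ⇒  (1, 0, 0, -1/2)
     R1 -= -3/4·R2  ⇒  (0, 1, 0, -3)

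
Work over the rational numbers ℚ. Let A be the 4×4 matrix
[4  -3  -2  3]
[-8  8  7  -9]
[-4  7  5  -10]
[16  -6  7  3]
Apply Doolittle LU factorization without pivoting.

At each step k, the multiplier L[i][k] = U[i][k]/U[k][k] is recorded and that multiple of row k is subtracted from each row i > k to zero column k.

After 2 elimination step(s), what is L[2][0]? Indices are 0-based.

L[2][0] = -1

Step 1: pivot at (0,0) is 4.
  row1 ← row1 − (-2)·row0  ⇒  L[1][0]=-2, U row1=(0, 2, 3, -3)
  row2 ← row2 − (-1)·row0  ⇒  L[2][0]=-1, U row2=(0, 4, 3, -7)
  row3 ← row3 − (4)·row0  ⇒  L[3][0]=4, U row3=(0, 6, 15, -9)
Step 2: pivot at (1,1) is 2.
  row2 ← row2 − (2)·row1  ⇒  L[2][1]=2, U row2=(0, 0, -3, -1)
  row3 ← row3 − (3)·row1  ⇒  L[3][1]=3, U row3=(0, 0, 6, 0)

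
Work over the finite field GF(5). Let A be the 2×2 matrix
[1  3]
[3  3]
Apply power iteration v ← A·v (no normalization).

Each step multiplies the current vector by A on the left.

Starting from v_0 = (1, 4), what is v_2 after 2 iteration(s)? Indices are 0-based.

v_2 = (3, 4)

v_0 = (1, 4).
v_1 = A·v_0 = (3, 0).
v_2 = A·v_1 = (3, 4).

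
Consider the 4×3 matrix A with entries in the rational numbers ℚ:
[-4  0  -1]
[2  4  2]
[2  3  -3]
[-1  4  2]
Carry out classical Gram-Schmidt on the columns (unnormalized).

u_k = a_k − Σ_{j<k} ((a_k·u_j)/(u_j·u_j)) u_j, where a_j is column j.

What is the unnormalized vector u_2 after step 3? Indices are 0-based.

Step 1: u_0 = a_0 = (-4, 2, 2, -1).
Step 2: u_1 = a_1 − (2/5)·u_0 = (8/5, 16/5, 11/5, 22/5).
Step 3: u_2 = a_2 − (0)·u_0 − (7/37)·u_1 = (-241/185, 258/185, -632/185, 216/185).

u_2 = (-241/185, 258/185, -632/185, 216/185)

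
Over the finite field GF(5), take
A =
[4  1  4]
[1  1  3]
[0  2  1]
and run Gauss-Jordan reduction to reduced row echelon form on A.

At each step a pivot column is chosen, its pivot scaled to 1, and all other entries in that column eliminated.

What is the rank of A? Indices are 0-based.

rank = 3

step 1: normalize row 0 (÷4) = (1, 4, 1)
  row 1: subtract 1×row0 = (0, 2, 2)
step 2: normalize row 1 (÷2) = (0, 1, 1)
  row 0: subtract 4×row1 = (1, 0, 2)
  row 2: subtract 2×row1 = (0, 0, 4)
step 3: normalize row 2 (÷4) = (0, 0, 1)
  row 0: subtract 2×row2 = (1, 0, 0)
  row 1: subtract 1×row2 = (0, 1, 0)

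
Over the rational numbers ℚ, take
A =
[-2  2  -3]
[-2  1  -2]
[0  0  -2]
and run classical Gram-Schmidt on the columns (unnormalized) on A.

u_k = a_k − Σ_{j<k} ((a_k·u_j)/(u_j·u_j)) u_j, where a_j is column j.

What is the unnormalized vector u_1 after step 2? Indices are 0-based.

u_1 = (1/2, -1/2, 0)

Step 1: u_0 = a_0 = (-2, -2, 0).
Step 2: u_1 = a_1 − (-3/4)·u_0 = (1/2, -1/2, 0).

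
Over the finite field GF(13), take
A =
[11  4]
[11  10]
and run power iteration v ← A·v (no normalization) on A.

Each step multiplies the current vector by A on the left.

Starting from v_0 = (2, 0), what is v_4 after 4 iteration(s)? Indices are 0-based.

v_4 = (9, 5)

v_0 = (2, 0).
v_1 = A·v_0 = (9, 9).
v_2 = A·v_1 = (5, 7).
v_3 = A·v_2 = (5, 8).
v_4 = A·v_3 = (9, 5).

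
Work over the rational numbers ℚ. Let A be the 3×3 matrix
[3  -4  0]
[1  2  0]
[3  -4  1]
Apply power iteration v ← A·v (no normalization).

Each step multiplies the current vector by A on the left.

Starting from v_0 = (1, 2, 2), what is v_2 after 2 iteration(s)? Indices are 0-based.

v_2 = (-35, 5, -38)

v_0 = (1, 2, 2).
v_1 = A·v_0 = (-5, 5, -3).
v_2 = A·v_1 = (-35, 5, -38).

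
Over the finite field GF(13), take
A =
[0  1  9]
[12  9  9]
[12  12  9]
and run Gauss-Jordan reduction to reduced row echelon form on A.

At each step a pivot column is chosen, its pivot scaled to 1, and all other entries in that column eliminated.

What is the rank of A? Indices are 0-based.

rank = 3

pivot(0,0): swap R0↔R1
pivot(0,0)=12: scale R0 → (1, 4, 4)
  clear (2,0): R2 −= (12)R0 → (0, 3, 0)
pivot(1,1)=1: scale R1 → (0, 1, 9)
  clear (0,1): R0 −= (4)R1 → (1, 0, 7)
  clear (2,1): R2 −= (3)R1 → (0, 0, 12)
pivot(2,2)=12: scale R2 → (0, 0, 1)
  clear (0,2): R0 −= (7)R2 → (1, 0, 0)
  clear (1,2): R1 −= (9)R2 → (0, 1, 0)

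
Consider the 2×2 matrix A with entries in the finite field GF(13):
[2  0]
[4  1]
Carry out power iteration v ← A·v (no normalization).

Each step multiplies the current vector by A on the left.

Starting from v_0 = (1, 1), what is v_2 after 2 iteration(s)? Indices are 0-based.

v_2 = (4, 0)

v_0 = (1, 1).
v_1 = A·v_0 = (2, 5).
v_2 = A·v_1 = (4, 0).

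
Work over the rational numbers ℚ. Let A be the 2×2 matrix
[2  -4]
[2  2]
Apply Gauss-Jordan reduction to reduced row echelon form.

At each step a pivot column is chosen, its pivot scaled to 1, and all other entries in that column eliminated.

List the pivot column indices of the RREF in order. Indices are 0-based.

pivot columns: 0, 1

[1] R0 /= 2  ⇒  (1, -2)
     R1 -= 2·R0  ⇒  (0, 6)
[2] R1 /= 6  ⇒  (0, 1)
     R0 -= -2·R1  ⇒  (1, 0)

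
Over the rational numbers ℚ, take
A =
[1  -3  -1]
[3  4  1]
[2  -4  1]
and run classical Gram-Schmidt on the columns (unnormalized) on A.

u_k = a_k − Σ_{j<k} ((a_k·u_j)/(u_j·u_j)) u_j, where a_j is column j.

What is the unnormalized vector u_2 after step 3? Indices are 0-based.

Step 1: u_0 = a_0 = (1, 3, 2).
Step 2: u_1 = a_1 − (1/14)·u_0 = (-43/14, 53/14, -29/7).
Step 3: u_2 = a_2 − (2/7)·u_0 − (38/573)·u_1 = (-620/573, -62/573, 403/573).

u_2 = (-620/573, -62/573, 403/573)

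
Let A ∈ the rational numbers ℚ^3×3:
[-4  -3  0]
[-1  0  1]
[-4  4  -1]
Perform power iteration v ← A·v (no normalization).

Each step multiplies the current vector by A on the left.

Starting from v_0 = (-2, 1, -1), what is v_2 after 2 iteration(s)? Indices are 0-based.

v_2 = (-23, 8, -29)

v_0 = (-2, 1, -1).
v_1 = A·v_0 = (5, 1, 13).
v_2 = A·v_1 = (-23, 8, -29).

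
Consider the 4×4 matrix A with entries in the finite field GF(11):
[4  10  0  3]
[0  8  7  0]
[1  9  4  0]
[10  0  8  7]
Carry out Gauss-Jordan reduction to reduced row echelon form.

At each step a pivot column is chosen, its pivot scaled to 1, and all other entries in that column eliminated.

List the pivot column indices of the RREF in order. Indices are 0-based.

[1] R0 /= 4  ⇒  (1, 8, 0, 9)
     R2 -= 1·R0  ⇒  (0, 1, 4, 2)
     R3 -= 10·R0  ⇒  (0, 8, 8, 5)
[2] R1 /= 8  ⇒  (0, 1, 5, 0)
     R0 -= 8·R1  ⇒  (1, 0, 4, 9)
     R2 -= 1·R1  ⇒  (0, 0, 10, 2)
     R3 -= 8·R1  ⇒  (0, 0, 1, 5)
[3] R2 /= 10  ⇒  (0, 0, 1, 9)
     R0 -= 4·R2  ⇒  (1, 0, 0, 6)
     R1 -= 5·R2  ⇒  (0, 1, 0, 10)
     R3 -= 1·R2  ⇒  (0, 0, 0, 7)
[4] R3 /= 7  ⇒  (0, 0, 0, 1)
     R0 -= 6·R3  ⇒  (1, 0, 0, 0)
     R1 -= 10·R3  ⇒  (0, 1, 0, 0)
     R2 -= 9·R3  ⇒  (0, 0, 1, 0)

pivot columns: 0, 1, 2, 3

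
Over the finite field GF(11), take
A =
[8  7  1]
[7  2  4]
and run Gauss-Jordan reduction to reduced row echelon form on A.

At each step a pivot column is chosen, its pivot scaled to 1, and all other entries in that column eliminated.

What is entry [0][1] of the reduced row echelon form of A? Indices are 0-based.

M[0][1] = 5

[1] R0 /= 8  ⇒  (1, 5, 7)
     R1 -= 7·R0  ⇒  (0, 0, 10)
column 1 empty below row 1
[2] R1 /= 10  ⇒  (0, 0, 1)
     R0 -= 7·R1  ⇒  (1, 5, 0)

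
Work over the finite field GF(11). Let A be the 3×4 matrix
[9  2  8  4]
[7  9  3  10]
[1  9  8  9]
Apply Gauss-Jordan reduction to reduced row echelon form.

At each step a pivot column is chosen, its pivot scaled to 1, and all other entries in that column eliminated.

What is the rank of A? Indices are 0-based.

rank = 3

step 1: normalize row 0 (÷9) = (1, 10, 7, 9)
  row 1: subtract 7×row0 = (0, 5, 9, 2)
  row 2: subtract 1×row0 = (0, 10, 1, 0)
step 2: normalize row 1 (÷5) = (0, 1, 4, 7)
  row 0: subtract 10×row1 = (1, 0, 0, 5)
  row 2: subtract 10×row1 = (0, 0, 5, 7)
step 3: normalize row 2 (÷5) = (0, 0, 1, 8)
  row 1: subtract 4×row2 = (0, 1, 0, 8)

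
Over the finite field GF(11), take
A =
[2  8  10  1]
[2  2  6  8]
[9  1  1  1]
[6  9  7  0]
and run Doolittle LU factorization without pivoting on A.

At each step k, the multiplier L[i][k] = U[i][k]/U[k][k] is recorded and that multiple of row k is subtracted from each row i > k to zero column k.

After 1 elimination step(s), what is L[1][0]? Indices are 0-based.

L[1][0] = 1

Step 1: pivot at (0,0) is 2.
  row1 ← row1 − (1)·row0  ⇒  L[1][0]=1, U row1=(0, 5, 7, 7)
  row2 ← row2 − (10)·row0  ⇒  L[2][0]=10, U row2=(0, 9, 0, 2)
  row3 ← row3 − (3)·row0  ⇒  L[3][0]=3, U row3=(0, 7, 10, 8)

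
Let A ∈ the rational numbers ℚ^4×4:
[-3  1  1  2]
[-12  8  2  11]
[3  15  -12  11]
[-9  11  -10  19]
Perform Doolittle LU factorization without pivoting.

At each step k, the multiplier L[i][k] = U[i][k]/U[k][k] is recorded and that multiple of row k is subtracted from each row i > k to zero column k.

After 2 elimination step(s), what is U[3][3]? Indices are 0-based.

Step 1: pivot at (0,0) is -3.
  row1 ← row1 − (4)·row0  ⇒  L[1][0]=4, U row1=(0, 4, -2, 3)
  row2 ← row2 − (-1)·row0  ⇒  L[2][0]=-1, U row2=(0, 16, -11, 13)
  row3 ← row3 − (3)·row0  ⇒  L[3][0]=3, U row3=(0, 8, -13, 13)
Step 2: pivot at (1,1) is 4.
  row2 ← row2 − (4)·row1  ⇒  L[2][1]=4, U row2=(0, 0, -3, 1)
  row3 ← row3 − (2)·row1  ⇒  L[3][1]=2, U row3=(0, 0, -9, 7)

U[3][3] = 7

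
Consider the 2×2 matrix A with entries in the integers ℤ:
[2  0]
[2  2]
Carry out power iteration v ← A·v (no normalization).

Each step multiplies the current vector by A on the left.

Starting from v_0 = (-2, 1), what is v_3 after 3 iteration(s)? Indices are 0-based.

v_3 = (-16, -40)

v_0 = (-2, 1).
v_1 = A·v_0 = (-4, -2).
v_2 = A·v_1 = (-8, -12).
v_3 = A·v_2 = (-16, -40).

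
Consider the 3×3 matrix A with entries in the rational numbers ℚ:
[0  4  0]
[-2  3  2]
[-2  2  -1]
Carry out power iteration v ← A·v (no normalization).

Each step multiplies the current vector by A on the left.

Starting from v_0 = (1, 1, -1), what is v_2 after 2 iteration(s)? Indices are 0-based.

v_2 = (-4, -9, -11)

v_0 = (1, 1, -1).
v_1 = A·v_0 = (4, -1, 1).
v_2 = A·v_1 = (-4, -9, -11).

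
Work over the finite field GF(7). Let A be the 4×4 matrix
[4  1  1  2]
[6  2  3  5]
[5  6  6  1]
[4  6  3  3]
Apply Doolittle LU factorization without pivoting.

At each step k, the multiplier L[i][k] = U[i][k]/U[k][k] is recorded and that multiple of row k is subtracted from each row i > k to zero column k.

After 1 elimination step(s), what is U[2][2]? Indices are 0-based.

U[2][2] = 3

Step 1: pivot at (0,0) is 4.
  row1 ← row1 − (5)·row0  ⇒  L[1][0]=5, U row1=(0, 4, 5, 2)
  row2 ← row2 − (3)·row0  ⇒  L[2][0]=3, U row2=(0, 3, 3, 2)
  row3 ← row3 − (1)·row0  ⇒  L[3][0]=1, U row3=(0, 5, 2, 1)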